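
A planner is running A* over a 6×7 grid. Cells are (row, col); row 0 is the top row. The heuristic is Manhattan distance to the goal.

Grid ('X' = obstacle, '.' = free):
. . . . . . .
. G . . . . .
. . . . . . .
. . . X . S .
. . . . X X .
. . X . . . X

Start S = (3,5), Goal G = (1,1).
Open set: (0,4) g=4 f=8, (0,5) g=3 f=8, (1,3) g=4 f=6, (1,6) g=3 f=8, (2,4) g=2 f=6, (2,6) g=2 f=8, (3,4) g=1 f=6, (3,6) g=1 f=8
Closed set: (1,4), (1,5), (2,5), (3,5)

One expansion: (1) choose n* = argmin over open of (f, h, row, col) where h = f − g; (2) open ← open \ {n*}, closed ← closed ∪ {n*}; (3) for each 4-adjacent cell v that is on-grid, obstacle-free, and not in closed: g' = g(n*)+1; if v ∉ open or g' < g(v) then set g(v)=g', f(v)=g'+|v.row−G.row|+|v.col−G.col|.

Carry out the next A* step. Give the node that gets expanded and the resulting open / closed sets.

expanded=(1,3); open=[(0,3) g=5 f=8, (0,4) g=4 f=8, (0,5) g=3 f=8, (1,2) g=5 f=6, (1,6) g=3 f=8, (2,3) g=5 f=8, (2,4) g=2 f=6, (2,6) g=2 f=8, (3,4) g=1 f=6, (3,6) g=1 f=8]; closed=[(1,3), (1,4), (1,5), (2,5), (3,5)]

step 1: expand (1,3) (f=6, h=2) → closed; open now [(0,3) g=5 f=8, (0,4) g=4 f=8, (0,5) g=3 f=8, (1,2) g=5 f=6, (1,6) g=3 f=8, (2,3) g=5 f=8, (2,4) g=2 f=6, (2,6) g=2 f=8, (3,4) g=1 f=6, (3,6) g=1 f=8]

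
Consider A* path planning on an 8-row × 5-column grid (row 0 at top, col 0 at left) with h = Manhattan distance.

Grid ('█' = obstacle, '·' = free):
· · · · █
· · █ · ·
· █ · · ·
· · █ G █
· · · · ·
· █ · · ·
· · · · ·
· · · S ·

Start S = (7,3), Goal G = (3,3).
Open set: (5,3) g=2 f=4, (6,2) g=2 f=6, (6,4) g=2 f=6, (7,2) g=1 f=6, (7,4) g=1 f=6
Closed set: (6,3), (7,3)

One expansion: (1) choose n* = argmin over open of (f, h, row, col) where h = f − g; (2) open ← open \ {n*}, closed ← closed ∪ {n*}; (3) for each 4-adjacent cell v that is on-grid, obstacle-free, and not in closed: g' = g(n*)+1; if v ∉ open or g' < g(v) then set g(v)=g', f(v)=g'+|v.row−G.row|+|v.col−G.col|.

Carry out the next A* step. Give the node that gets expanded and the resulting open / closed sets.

step 1: expand (5,3) (f=4, h=2) → closed; open now [(4,3) g=3 f=4, (5,2) g=3 f=6, (5,4) g=3 f=6, (6,2) g=2 f=6, (6,4) g=2 f=6, (7,2) g=1 f=6, (7,4) g=1 f=6]

expanded=(5,3); open=[(4,3) g=3 f=4, (5,2) g=3 f=6, (5,4) g=3 f=6, (6,2) g=2 f=6, (6,4) g=2 f=6, (7,2) g=1 f=6, (7,4) g=1 f=6]; closed=[(5,3), (6,3), (7,3)]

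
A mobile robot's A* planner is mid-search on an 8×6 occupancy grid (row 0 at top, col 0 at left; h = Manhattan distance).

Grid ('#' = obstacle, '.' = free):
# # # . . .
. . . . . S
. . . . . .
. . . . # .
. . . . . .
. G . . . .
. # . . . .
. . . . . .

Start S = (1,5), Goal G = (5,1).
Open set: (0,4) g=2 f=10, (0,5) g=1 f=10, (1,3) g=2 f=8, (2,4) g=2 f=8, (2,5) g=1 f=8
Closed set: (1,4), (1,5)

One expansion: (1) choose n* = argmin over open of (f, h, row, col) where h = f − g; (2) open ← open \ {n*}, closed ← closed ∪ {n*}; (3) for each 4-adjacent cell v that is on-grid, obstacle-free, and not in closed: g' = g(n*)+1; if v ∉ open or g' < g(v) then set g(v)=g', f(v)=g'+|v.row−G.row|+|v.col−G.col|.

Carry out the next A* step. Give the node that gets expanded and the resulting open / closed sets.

expanded=(1,3); open=[(0,3) g=3 f=10, (0,4) g=2 f=10, (0,5) g=1 f=10, (1,2) g=3 f=8, (2,3) g=3 f=8, (2,4) g=2 f=8, (2,5) g=1 f=8]; closed=[(1,3), (1,4), (1,5)]

step 1: expand (1,3) (f=8, h=6) → closed; open now [(0,3) g=3 f=10, (0,4) g=2 f=10, (0,5) g=1 f=10, (1,2) g=3 f=8, (2,3) g=3 f=8, (2,4) g=2 f=8, (2,5) g=1 f=8]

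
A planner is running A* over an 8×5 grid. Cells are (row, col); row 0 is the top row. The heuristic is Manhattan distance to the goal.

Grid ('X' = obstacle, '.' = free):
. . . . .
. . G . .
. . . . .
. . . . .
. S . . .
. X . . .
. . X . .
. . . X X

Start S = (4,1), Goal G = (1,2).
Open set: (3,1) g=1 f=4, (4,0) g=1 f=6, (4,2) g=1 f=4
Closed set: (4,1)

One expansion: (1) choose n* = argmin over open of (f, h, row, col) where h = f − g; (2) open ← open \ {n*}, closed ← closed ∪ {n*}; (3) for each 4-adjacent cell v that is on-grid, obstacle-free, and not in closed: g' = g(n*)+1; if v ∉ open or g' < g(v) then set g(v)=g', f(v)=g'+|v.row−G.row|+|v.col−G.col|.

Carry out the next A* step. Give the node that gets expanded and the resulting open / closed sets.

expanded=(3,1); open=[(2,1) g=2 f=4, (3,0) g=2 f=6, (3,2) g=2 f=4, (4,0) g=1 f=6, (4,2) g=1 f=4]; closed=[(3,1), (4,1)]

step 1: expand (3,1) (f=4, h=3) → closed; open now [(2,1) g=2 f=4, (3,0) g=2 f=6, (3,2) g=2 f=4, (4,0) g=1 f=6, (4,2) g=1 f=4]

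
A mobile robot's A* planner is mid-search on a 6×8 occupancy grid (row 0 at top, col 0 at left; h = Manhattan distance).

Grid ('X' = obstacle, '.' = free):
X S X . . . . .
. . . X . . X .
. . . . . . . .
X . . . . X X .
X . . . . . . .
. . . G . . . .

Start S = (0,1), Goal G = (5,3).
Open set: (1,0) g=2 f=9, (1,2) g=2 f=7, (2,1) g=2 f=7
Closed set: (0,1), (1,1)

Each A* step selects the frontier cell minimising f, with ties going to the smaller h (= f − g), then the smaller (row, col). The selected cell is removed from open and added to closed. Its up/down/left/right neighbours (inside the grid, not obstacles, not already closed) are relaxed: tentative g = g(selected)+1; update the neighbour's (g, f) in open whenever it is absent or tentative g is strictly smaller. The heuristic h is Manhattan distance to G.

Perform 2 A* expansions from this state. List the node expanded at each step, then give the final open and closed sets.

order=[(1,2) → (2,2)]; open=[(1,0) g=2 f=9, (2,1) g=2 f=7, (2,3) g=4 f=7, (3,2) g=4 f=7]; closed=[(0,1), (1,1), (1,2), (2,2)]

step 1: expand (1,2) (f=7, h=5) → closed; open now [(1,0) g=2 f=9, (2,1) g=2 f=7, (2,2) g=3 f=7]
step 2: expand (2,2) (f=7, h=4) → closed; open now [(1,0) g=2 f=9, (2,1) g=2 f=7, (2,3) g=4 f=7, (3,2) g=4 f=7]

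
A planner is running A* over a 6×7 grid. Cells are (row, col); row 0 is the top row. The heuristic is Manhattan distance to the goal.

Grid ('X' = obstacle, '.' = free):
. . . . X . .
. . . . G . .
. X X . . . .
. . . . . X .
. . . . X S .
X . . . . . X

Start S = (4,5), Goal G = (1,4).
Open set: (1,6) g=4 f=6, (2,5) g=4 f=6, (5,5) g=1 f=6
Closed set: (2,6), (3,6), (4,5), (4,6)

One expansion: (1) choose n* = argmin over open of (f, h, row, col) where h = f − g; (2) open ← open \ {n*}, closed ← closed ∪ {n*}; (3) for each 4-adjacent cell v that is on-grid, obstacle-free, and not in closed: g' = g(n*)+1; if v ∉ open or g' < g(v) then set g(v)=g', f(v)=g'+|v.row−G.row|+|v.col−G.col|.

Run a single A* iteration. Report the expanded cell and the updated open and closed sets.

expanded=(1,6); open=[(0,6) g=5 f=8, (1,5) g=5 f=6, (2,5) g=4 f=6, (5,5) g=1 f=6]; closed=[(1,6), (2,6), (3,6), (4,5), (4,6)]

step 1: expand (1,6) (f=6, h=2) → closed; open now [(0,6) g=5 f=8, (1,5) g=5 f=6, (2,5) g=4 f=6, (5,5) g=1 f=6]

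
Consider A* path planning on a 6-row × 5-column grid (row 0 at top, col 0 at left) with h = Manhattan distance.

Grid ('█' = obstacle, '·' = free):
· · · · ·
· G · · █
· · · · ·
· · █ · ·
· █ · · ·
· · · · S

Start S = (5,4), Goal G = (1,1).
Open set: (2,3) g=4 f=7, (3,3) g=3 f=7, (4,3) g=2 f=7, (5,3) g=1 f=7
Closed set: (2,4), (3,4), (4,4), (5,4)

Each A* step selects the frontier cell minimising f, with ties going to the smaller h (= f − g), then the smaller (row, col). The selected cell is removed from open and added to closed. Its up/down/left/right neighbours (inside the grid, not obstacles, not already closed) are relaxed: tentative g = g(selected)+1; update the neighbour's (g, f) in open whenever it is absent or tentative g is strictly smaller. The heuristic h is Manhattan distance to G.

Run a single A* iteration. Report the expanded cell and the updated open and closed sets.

step 1: expand (2,3) (f=7, h=3) → closed; open now [(1,3) g=5 f=7, (2,2) g=5 f=7, (3,3) g=3 f=7, (4,3) g=2 f=7, (5,3) g=1 f=7]

expanded=(2,3); open=[(1,3) g=5 f=7, (2,2) g=5 f=7, (3,3) g=3 f=7, (4,3) g=2 f=7, (5,3) g=1 f=7]; closed=[(2,3), (2,4), (3,4), (4,4), (5,4)]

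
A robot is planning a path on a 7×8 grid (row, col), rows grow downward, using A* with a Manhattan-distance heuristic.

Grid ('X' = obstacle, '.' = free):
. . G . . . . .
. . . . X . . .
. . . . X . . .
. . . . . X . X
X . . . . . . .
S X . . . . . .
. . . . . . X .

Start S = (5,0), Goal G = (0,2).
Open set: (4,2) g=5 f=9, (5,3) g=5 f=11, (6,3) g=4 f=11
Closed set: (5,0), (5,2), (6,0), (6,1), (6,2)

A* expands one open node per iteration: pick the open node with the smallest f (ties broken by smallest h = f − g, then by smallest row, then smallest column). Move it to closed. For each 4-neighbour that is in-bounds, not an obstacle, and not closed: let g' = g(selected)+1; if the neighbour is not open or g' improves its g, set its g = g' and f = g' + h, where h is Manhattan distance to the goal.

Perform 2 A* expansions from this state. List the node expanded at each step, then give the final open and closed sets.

order=[(4,2) → (3,2)]; open=[(2,2) g=7 f=9, (3,1) g=7 f=11, (3,3) g=7 f=11, (4,1) g=6 f=11, (4,3) g=6 f=11, (5,3) g=5 f=11, (6,3) g=4 f=11]; closed=[(3,2), (4,2), (5,0), (5,2), (6,0), (6,1), (6,2)]

step 1: expand (4,2) (f=9, h=4) → closed; open now [(3,2) g=6 f=9, (4,1) g=6 f=11, (4,3) g=6 f=11, (5,3) g=5 f=11, (6,3) g=4 f=11]
step 2: expand (3,2) (f=9, h=3) → closed; open now [(2,2) g=7 f=9, (3,1) g=7 f=11, (3,3) g=7 f=11, (4,1) g=6 f=11, (4,3) g=6 f=11, (5,3) g=5 f=11, (6,3) g=4 f=11]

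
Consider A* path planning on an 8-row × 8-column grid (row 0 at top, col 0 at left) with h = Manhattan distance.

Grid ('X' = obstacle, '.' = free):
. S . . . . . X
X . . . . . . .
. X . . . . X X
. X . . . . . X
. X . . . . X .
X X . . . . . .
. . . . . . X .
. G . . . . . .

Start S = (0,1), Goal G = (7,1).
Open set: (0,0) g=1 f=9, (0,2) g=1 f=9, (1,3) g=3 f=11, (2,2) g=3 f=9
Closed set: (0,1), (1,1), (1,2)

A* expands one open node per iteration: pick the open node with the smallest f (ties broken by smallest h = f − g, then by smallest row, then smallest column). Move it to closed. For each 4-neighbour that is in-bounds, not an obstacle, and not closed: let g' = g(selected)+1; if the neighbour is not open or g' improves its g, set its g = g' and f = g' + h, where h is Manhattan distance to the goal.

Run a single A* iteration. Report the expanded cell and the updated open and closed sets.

expanded=(2,2); open=[(0,0) g=1 f=9, (0,2) g=1 f=9, (1,3) g=3 f=11, (2,3) g=4 f=11, (3,2) g=4 f=9]; closed=[(0,1), (1,1), (1,2), (2,2)]

step 1: expand (2,2) (f=9, h=6) → closed; open now [(0,0) g=1 f=9, (0,2) g=1 f=9, (1,3) g=3 f=11, (2,3) g=4 f=11, (3,2) g=4 f=9]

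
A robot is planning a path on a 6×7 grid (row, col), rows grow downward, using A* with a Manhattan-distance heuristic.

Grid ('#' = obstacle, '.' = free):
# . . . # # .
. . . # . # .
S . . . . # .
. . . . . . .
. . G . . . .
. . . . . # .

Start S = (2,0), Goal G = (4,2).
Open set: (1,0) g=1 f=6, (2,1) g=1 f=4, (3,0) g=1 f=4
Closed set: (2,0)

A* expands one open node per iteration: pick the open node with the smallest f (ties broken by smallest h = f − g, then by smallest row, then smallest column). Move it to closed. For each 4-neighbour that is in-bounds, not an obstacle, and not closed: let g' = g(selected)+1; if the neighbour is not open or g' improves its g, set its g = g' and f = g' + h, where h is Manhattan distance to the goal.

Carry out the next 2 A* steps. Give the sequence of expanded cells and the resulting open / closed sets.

order=[(2,1) → (2,2)]; open=[(1,0) g=1 f=6, (1,1) g=2 f=6, (1,2) g=3 f=6, (2,3) g=3 f=6, (3,0) g=1 f=4, (3,1) g=2 f=4, (3,2) g=3 f=4]; closed=[(2,0), (2,1), (2,2)]

step 1: expand (2,1) (f=4, h=3) → closed; open now [(1,0) g=1 f=6, (1,1) g=2 f=6, (2,2) g=2 f=4, (3,0) g=1 f=4, (3,1) g=2 f=4]
step 2: expand (2,2) (f=4, h=2) → closed; open now [(1,0) g=1 f=6, (1,1) g=2 f=6, (1,2) g=3 f=6, (2,3) g=3 f=6, (3,0) g=1 f=4, (3,1) g=2 f=4, (3,2) g=3 f=4]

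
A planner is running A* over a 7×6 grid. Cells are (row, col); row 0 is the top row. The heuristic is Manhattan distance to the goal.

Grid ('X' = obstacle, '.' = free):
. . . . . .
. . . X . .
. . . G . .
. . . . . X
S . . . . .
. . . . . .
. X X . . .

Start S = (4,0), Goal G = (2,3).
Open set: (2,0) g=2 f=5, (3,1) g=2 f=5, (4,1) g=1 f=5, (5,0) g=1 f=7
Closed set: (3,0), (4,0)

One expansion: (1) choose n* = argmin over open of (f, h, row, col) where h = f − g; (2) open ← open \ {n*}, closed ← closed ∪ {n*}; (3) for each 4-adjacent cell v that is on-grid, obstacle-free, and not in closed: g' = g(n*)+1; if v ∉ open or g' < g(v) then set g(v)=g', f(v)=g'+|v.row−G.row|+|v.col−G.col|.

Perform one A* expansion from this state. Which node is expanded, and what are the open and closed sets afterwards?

expanded=(2,0); open=[(1,0) g=3 f=7, (2,1) g=3 f=5, (3,1) g=2 f=5, (4,1) g=1 f=5, (5,0) g=1 f=7]; closed=[(2,0), (3,0), (4,0)]

step 1: expand (2,0) (f=5, h=3) → closed; open now [(1,0) g=3 f=7, (2,1) g=3 f=5, (3,1) g=2 f=5, (4,1) g=1 f=5, (5,0) g=1 f=7]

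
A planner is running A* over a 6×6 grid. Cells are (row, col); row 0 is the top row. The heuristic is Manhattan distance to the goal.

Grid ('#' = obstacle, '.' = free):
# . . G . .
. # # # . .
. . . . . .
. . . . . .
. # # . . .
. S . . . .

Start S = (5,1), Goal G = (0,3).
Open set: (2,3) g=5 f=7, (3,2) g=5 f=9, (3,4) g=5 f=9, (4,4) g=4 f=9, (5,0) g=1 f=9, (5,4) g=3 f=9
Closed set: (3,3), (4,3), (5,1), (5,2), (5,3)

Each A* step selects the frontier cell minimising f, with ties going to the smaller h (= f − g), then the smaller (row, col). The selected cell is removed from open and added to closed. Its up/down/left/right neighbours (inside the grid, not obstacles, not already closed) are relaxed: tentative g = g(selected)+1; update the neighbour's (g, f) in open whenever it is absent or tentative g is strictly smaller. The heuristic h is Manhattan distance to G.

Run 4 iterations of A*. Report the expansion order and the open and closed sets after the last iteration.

step 1: expand (2,3) (f=7, h=2) → closed; open now [(2,2) g=6 f=9, (2,4) g=6 f=9, (3,2) g=5 f=9, (3,4) g=5 f=9, (4,4) g=4 f=9, (5,0) g=1 f=9, (5,4) g=3 f=9]
step 2: expand (2,2) (f=9, h=3) → closed; open now [(2,1) g=7 f=11, (2,4) g=6 f=9, (3,2) g=5 f=9, (3,4) g=5 f=9, (4,4) g=4 f=9, (5,0) g=1 f=9, (5,4) g=3 f=9]
step 3: expand (2,4) (f=9, h=3) → closed; open now [(1,4) g=7 f=9, (2,1) g=7 f=11, (2,5) g=7 f=11, (3,2) g=5 f=9, (3,4) g=5 f=9, (4,4) g=4 f=9, (5,0) g=1 f=9, (5,4) g=3 f=9]
step 4: expand (1,4) (f=9, h=2) → closed; open now [(0,4) g=8 f=9, (1,5) g=8 f=11, (2,1) g=7 f=11, (2,5) g=7 f=11, (3,2) g=5 f=9, (3,4) g=5 f=9, (4,4) g=4 f=9, (5,0) g=1 f=9, (5,4) g=3 f=9]

order=[(2,3) → (2,2) → (2,4) → (1,4)]; open=[(0,4) g=8 f=9, (1,5) g=8 f=11, (2,1) g=7 f=11, (2,5) g=7 f=11, (3,2) g=5 f=9, (3,4) g=5 f=9, (4,4) g=4 f=9, (5,0) g=1 f=9, (5,4) g=3 f=9]; closed=[(1,4), (2,2), (2,3), (2,4), (3,3), (4,3), (5,1), (5,2), (5,3)]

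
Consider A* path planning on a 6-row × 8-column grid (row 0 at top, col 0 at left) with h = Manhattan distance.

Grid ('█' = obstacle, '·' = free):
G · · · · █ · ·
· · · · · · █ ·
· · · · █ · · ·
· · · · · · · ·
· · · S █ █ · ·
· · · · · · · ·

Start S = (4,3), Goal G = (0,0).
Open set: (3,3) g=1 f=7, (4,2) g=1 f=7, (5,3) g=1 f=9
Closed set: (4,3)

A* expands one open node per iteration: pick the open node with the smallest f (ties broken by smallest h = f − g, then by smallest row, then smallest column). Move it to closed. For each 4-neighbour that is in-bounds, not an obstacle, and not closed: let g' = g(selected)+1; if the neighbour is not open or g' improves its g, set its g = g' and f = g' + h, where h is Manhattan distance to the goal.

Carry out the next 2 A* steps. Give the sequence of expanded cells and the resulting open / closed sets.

step 1: expand (3,3) (f=7, h=6) → closed; open now [(2,3) g=2 f=7, (3,2) g=2 f=7, (3,4) g=2 f=9, (4,2) g=1 f=7, (5,3) g=1 f=9]
step 2: expand (2,3) (f=7, h=5) → closed; open now [(1,3) g=3 f=7, (2,2) g=3 f=7, (3,2) g=2 f=7, (3,4) g=2 f=9, (4,2) g=1 f=7, (5,3) g=1 f=9]

order=[(3,3) → (2,3)]; open=[(1,3) g=3 f=7, (2,2) g=3 f=7, (3,2) g=2 f=7, (3,4) g=2 f=9, (4,2) g=1 f=7, (5,3) g=1 f=9]; closed=[(2,3), (3,3), (4,3)]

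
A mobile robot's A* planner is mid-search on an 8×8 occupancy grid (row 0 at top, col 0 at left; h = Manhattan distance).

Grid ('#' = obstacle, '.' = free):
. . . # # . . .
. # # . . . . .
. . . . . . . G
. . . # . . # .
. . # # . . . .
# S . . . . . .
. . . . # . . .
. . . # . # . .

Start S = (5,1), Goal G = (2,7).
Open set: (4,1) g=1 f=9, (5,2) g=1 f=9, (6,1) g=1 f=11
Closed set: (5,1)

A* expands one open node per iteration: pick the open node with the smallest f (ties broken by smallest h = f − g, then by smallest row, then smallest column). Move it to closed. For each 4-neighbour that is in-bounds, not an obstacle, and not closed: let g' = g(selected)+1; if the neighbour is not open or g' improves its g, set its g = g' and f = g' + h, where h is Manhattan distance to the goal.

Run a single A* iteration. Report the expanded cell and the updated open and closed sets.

expanded=(4,1); open=[(3,1) g=2 f=9, (4,0) g=2 f=11, (5,2) g=1 f=9, (6,1) g=1 f=11]; closed=[(4,1), (5,1)]

step 1: expand (4,1) (f=9, h=8) → closed; open now [(3,1) g=2 f=9, (4,0) g=2 f=11, (5,2) g=1 f=9, (6,1) g=1 f=11]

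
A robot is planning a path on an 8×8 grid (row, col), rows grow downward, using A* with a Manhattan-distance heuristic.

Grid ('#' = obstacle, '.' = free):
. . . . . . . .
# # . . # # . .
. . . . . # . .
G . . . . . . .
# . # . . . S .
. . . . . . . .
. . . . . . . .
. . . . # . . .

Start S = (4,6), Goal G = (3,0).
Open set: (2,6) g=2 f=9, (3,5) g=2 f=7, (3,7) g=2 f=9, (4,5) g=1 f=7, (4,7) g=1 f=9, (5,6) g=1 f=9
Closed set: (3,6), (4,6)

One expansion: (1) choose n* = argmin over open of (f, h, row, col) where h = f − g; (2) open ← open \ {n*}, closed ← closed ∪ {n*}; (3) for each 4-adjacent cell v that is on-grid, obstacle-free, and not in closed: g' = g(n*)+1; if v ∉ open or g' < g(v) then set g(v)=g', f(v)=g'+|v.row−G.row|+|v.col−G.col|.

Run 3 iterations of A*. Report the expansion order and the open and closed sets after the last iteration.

step 1: expand (3,5) (f=7, h=5) → closed; open now [(2,6) g=2 f=9, (3,4) g=3 f=7, (3,7) g=2 f=9, (4,5) g=1 f=7, (4,7) g=1 f=9, (5,6) g=1 f=9]
step 2: expand (3,4) (f=7, h=4) → closed; open now [(2,4) g=4 f=9, (2,6) g=2 f=9, (3,3) g=4 f=7, (3,7) g=2 f=9, (4,4) g=4 f=9, (4,5) g=1 f=7, (4,7) g=1 f=9, (5,6) g=1 f=9]
step 3: expand (3,3) (f=7, h=3) → closed; open now [(2,3) g=5 f=9, (2,4) g=4 f=9, (2,6) g=2 f=9, (3,2) g=5 f=7, (3,7) g=2 f=9, (4,3) g=5 f=9, (4,4) g=4 f=9, (4,5) g=1 f=7, (4,7) g=1 f=9, (5,6) g=1 f=9]

order=[(3,5) → (3,4) → (3,3)]; open=[(2,3) g=5 f=9, (2,4) g=4 f=9, (2,6) g=2 f=9, (3,2) g=5 f=7, (3,7) g=2 f=9, (4,3) g=5 f=9, (4,4) g=4 f=9, (4,5) g=1 f=7, (4,7) g=1 f=9, (5,6) g=1 f=9]; closed=[(3,3), (3,4), (3,5), (3,6), (4,6)]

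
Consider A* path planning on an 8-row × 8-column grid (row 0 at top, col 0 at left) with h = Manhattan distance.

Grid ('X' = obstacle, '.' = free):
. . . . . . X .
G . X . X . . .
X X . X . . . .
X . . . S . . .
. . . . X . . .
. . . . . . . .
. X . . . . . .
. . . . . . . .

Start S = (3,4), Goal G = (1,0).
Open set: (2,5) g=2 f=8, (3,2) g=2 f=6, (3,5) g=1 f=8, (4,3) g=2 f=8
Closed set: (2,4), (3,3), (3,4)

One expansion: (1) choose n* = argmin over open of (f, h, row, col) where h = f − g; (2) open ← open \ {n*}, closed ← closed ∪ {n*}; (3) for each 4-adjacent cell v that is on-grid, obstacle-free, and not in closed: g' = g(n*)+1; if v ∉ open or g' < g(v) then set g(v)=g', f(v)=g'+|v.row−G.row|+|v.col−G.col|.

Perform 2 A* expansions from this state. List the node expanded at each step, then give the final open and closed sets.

order=[(3,2) → (2,2)]; open=[(2,5) g=2 f=8, (3,1) g=3 f=6, (3,5) g=1 f=8, (4,2) g=3 f=8, (4,3) g=2 f=8]; closed=[(2,2), (2,4), (3,2), (3,3), (3,4)]

step 1: expand (3,2) (f=6, h=4) → closed; open now [(2,2) g=3 f=6, (2,5) g=2 f=8, (3,1) g=3 f=6, (3,5) g=1 f=8, (4,2) g=3 f=8, (4,3) g=2 f=8]
step 2: expand (2,2) (f=6, h=3) → closed; open now [(2,5) g=2 f=8, (3,1) g=3 f=6, (3,5) g=1 f=8, (4,2) g=3 f=8, (4,3) g=2 f=8]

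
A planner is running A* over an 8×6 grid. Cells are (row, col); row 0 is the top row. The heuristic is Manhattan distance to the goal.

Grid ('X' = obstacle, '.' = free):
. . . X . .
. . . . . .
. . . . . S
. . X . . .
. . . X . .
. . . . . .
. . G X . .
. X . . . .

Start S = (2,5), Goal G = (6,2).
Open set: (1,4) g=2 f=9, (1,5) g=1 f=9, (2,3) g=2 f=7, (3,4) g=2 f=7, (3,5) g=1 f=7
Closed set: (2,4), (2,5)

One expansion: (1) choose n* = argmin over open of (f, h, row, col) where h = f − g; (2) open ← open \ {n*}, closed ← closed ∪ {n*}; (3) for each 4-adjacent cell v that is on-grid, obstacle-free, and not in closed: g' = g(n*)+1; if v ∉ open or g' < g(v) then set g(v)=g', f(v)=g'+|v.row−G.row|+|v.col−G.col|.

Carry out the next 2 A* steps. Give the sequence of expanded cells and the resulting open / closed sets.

order=[(2,3) → (2,2)]; open=[(1,2) g=4 f=9, (1,3) g=3 f=9, (1,4) g=2 f=9, (1,5) g=1 f=9, (2,1) g=4 f=9, (3,3) g=3 f=7, (3,4) g=2 f=7, (3,5) g=1 f=7]; closed=[(2,2), (2,3), (2,4), (2,5)]

step 1: expand (2,3) (f=7, h=5) → closed; open now [(1,3) g=3 f=9, (1,4) g=2 f=9, (1,5) g=1 f=9, (2,2) g=3 f=7, (3,3) g=3 f=7, (3,4) g=2 f=7, (3,5) g=1 f=7]
step 2: expand (2,2) (f=7, h=4) → closed; open now [(1,2) g=4 f=9, (1,3) g=3 f=9, (1,4) g=2 f=9, (1,5) g=1 f=9, (2,1) g=4 f=9, (3,3) g=3 f=7, (3,4) g=2 f=7, (3,5) g=1 f=7]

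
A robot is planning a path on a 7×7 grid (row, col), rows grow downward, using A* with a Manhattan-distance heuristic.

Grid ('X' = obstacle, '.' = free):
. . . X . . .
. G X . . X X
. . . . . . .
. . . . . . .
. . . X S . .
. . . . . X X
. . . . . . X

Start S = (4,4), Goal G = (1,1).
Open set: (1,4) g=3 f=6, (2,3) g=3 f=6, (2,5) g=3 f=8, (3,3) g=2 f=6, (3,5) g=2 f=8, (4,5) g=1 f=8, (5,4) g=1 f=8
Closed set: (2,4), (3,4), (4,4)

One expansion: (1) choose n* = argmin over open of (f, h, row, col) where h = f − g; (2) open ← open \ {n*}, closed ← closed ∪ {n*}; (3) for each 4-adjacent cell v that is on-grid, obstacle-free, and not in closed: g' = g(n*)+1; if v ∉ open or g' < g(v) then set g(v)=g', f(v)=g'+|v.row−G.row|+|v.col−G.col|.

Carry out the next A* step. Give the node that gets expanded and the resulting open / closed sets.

expanded=(1,4); open=[(0,4) g=4 f=8, (1,3) g=4 f=6, (2,3) g=3 f=6, (2,5) g=3 f=8, (3,3) g=2 f=6, (3,5) g=2 f=8, (4,5) g=1 f=8, (5,4) g=1 f=8]; closed=[(1,4), (2,4), (3,4), (4,4)]

step 1: expand (1,4) (f=6, h=3) → closed; open now [(0,4) g=4 f=8, (1,3) g=4 f=6, (2,3) g=3 f=6, (2,5) g=3 f=8, (3,3) g=2 f=6, (3,5) g=2 f=8, (4,5) g=1 f=8, (5,4) g=1 f=8]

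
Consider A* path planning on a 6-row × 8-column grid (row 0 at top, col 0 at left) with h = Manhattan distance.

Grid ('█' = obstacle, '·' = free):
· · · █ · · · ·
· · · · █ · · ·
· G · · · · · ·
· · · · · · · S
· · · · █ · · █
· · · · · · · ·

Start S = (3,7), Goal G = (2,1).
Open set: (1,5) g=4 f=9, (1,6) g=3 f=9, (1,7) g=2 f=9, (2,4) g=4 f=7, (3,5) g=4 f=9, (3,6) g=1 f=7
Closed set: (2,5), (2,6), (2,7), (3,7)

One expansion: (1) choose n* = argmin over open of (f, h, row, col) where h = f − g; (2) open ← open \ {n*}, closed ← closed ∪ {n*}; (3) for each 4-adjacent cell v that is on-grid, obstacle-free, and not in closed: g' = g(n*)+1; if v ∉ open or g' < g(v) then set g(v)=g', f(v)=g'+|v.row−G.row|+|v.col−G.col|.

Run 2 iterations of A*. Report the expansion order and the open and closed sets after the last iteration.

order=[(2,4) → (2,3)]; open=[(1,3) g=6 f=9, (1,5) g=4 f=9, (1,6) g=3 f=9, (1,7) g=2 f=9, (2,2) g=6 f=7, (3,3) g=6 f=9, (3,4) g=5 f=9, (3,5) g=4 f=9, (3,6) g=1 f=7]; closed=[(2,3), (2,4), (2,5), (2,6), (2,7), (3,7)]

step 1: expand (2,4) (f=7, h=3) → closed; open now [(1,5) g=4 f=9, (1,6) g=3 f=9, (1,7) g=2 f=9, (2,3) g=5 f=7, (3,4) g=5 f=9, (3,5) g=4 f=9, (3,6) g=1 f=7]
step 2: expand (2,3) (f=7, h=2) → closed; open now [(1,3) g=6 f=9, (1,5) g=4 f=9, (1,6) g=3 f=9, (1,7) g=2 f=9, (2,2) g=6 f=7, (3,3) g=6 f=9, (3,4) g=5 f=9, (3,5) g=4 f=9, (3,6) g=1 f=7]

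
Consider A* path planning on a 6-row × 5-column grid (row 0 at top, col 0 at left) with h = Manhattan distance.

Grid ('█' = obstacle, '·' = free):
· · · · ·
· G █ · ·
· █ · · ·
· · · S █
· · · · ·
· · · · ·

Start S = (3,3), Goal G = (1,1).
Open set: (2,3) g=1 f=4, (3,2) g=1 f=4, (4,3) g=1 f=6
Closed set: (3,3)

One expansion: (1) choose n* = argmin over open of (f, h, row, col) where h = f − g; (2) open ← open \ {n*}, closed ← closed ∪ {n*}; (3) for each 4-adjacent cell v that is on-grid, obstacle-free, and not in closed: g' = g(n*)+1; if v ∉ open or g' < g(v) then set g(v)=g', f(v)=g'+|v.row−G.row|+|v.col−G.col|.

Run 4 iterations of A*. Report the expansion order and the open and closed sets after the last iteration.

step 1: expand (2,3) (f=4, h=3) → closed; open now [(1,3) g=2 f=4, (2,2) g=2 f=4, (2,4) g=2 f=6, (3,2) g=1 f=4, (4,3) g=1 f=6]
step 2: expand (1,3) (f=4, h=2) → closed; open now [(0,3) g=3 f=6, (1,4) g=3 f=6, (2,2) g=2 f=4, (2,4) g=2 f=6, (3,2) g=1 f=4, (4,3) g=1 f=6]
step 3: expand (2,2) (f=4, h=2) → closed; open now [(0,3) g=3 f=6, (1,4) g=3 f=6, (2,4) g=2 f=6, (3,2) g=1 f=4, (4,3) g=1 f=6]
step 4: expand (3,2) (f=4, h=3) → closed; open now [(0,3) g=3 f=6, (1,4) g=3 f=6, (2,4) g=2 f=6, (3,1) g=2 f=4, (4,2) g=2 f=6, (4,3) g=1 f=6]

order=[(2,3) → (1,3) → (2,2) → (3,2)]; open=[(0,3) g=3 f=6, (1,4) g=3 f=6, (2,4) g=2 f=6, (3,1) g=2 f=4, (4,2) g=2 f=6, (4,3) g=1 f=6]; closed=[(1,3), (2,2), (2,3), (3,2), (3,3)]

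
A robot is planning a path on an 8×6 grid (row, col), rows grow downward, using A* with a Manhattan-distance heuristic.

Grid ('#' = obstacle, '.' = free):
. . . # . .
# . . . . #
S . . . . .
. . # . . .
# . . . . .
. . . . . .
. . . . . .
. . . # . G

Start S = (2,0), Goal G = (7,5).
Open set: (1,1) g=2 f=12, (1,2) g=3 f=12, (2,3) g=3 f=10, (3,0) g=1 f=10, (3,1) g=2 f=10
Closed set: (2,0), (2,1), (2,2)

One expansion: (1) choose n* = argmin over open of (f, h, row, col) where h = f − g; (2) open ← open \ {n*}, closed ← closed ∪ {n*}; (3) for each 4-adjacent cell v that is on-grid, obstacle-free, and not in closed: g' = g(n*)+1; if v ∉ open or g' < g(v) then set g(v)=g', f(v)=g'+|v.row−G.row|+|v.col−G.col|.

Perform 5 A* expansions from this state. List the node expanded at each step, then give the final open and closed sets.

order=[(2,3) → (2,4) → (2,5) → (3,5) → (4,5)]; open=[(1,1) g=2 f=12, (1,2) g=3 f=12, (1,3) g=4 f=12, (1,4) g=5 f=12, (3,0) g=1 f=10, (3,1) g=2 f=10, (3,3) g=4 f=10, (3,4) g=5 f=10, (4,4) g=8 f=12, (5,5) g=8 f=10]; closed=[(2,0), (2,1), (2,2), (2,3), (2,4), (2,5), (3,5), (4,5)]

step 1: expand (2,3) (f=10, h=7) → closed; open now [(1,1) g=2 f=12, (1,2) g=3 f=12, (1,3) g=4 f=12, (2,4) g=4 f=10, (3,0) g=1 f=10, (3,1) g=2 f=10, (3,3) g=4 f=10]
step 2: expand (2,4) (f=10, h=6) → closed; open now [(1,1) g=2 f=12, (1,2) g=3 f=12, (1,3) g=4 f=12, (1,4) g=5 f=12, (2,5) g=5 f=10, (3,0) g=1 f=10, (3,1) g=2 f=10, (3,3) g=4 f=10, (3,4) g=5 f=10]
step 3: expand (2,5) (f=10, h=5) → closed; open now [(1,1) g=2 f=12, (1,2) g=3 f=12, (1,3) g=4 f=12, (1,4) g=5 f=12, (3,0) g=1 f=10, (3,1) g=2 f=10, (3,3) g=4 f=10, (3,4) g=5 f=10, (3,5) g=6 f=10]
step 4: expand (3,5) (f=10, h=4) → closed; open now [(1,1) g=2 f=12, (1,2) g=3 f=12, (1,3) g=4 f=12, (1,4) g=5 f=12, (3,0) g=1 f=10, (3,1) g=2 f=10, (3,3) g=4 f=10, (3,4) g=5 f=10, (4,5) g=7 f=10]
step 5: expand (4,5) (f=10, h=3) → closed; open now [(1,1) g=2 f=12, (1,2) g=3 f=12, (1,3) g=4 f=12, (1,4) g=5 f=12, (3,0) g=1 f=10, (3,1) g=2 f=10, (3,3) g=4 f=10, (3,4) g=5 f=10, (4,4) g=8 f=12, (5,5) g=8 f=10]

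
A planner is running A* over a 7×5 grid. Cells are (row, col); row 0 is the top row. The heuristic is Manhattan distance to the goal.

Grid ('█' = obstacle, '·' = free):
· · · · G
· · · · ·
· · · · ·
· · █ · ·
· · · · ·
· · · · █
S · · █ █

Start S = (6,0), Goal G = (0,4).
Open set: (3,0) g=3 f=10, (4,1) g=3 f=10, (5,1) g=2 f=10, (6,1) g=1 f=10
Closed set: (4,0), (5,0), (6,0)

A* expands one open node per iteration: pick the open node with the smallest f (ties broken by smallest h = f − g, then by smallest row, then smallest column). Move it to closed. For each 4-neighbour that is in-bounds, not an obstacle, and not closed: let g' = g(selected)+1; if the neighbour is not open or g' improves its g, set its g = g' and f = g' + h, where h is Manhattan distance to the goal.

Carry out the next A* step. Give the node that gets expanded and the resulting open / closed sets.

expanded=(3,0); open=[(2,0) g=4 f=10, (3,1) g=4 f=10, (4,1) g=3 f=10, (5,1) g=2 f=10, (6,1) g=1 f=10]; closed=[(3,0), (4,0), (5,0), (6,0)]

step 1: expand (3,0) (f=10, h=7) → closed; open now [(2,0) g=4 f=10, (3,1) g=4 f=10, (4,1) g=3 f=10, (5,1) g=2 f=10, (6,1) g=1 f=10]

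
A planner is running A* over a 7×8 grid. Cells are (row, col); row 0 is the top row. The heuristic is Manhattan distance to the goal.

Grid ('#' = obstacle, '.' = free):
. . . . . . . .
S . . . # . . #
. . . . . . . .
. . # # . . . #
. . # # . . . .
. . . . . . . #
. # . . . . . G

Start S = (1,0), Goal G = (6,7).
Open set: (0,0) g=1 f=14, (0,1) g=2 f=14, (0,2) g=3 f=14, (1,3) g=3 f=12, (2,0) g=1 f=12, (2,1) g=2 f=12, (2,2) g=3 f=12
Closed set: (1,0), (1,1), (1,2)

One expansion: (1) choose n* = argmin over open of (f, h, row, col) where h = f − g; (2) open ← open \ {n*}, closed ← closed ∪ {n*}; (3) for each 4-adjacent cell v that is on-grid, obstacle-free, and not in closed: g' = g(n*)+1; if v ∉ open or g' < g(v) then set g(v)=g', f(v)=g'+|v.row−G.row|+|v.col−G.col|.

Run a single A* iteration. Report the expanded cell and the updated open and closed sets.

step 1: expand (1,3) (f=12, h=9) → closed; open now [(0,0) g=1 f=14, (0,1) g=2 f=14, (0,2) g=3 f=14, (0,3) g=4 f=14, (2,0) g=1 f=12, (2,1) g=2 f=12, (2,2) g=3 f=12, (2,3) g=4 f=12]

expanded=(1,3); open=[(0,0) g=1 f=14, (0,1) g=2 f=14, (0,2) g=3 f=14, (0,3) g=4 f=14, (2,0) g=1 f=12, (2,1) g=2 f=12, (2,2) g=3 f=12, (2,3) g=4 f=12]; closed=[(1,0), (1,1), (1,2), (1,3)]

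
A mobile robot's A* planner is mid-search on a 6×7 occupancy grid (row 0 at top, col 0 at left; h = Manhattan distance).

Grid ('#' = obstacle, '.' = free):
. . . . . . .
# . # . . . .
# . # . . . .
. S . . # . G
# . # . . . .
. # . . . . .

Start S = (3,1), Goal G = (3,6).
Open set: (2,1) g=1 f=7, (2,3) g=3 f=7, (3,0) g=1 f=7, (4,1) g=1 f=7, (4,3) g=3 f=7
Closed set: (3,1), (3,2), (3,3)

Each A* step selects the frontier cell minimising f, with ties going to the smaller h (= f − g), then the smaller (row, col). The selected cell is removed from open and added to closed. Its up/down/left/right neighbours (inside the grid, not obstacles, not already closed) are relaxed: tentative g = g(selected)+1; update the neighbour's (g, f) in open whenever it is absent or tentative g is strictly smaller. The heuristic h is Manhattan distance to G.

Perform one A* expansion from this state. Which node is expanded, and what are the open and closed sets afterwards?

step 1: expand (2,3) (f=7, h=4) → closed; open now [(1,3) g=4 f=9, (2,1) g=1 f=7, (2,4) g=4 f=7, (3,0) g=1 f=7, (4,1) g=1 f=7, (4,3) g=3 f=7]

expanded=(2,3); open=[(1,3) g=4 f=9, (2,1) g=1 f=7, (2,4) g=4 f=7, (3,0) g=1 f=7, (4,1) g=1 f=7, (4,3) g=3 f=7]; closed=[(2,3), (3,1), (3,2), (3,3)]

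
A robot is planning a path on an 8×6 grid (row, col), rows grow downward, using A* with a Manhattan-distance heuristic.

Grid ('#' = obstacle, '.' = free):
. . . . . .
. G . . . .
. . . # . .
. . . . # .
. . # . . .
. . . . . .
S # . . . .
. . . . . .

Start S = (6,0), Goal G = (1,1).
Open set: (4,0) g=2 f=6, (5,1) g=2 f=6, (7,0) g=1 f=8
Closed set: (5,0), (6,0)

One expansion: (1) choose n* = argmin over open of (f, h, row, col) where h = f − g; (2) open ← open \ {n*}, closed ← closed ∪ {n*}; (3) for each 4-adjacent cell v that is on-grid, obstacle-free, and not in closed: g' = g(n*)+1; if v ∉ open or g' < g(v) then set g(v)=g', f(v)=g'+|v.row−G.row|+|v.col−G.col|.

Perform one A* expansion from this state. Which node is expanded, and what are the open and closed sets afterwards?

expanded=(4,0); open=[(3,0) g=3 f=6, (4,1) g=3 f=6, (5,1) g=2 f=6, (7,0) g=1 f=8]; closed=[(4,0), (5,0), (6,0)]

step 1: expand (4,0) (f=6, h=4) → closed; open now [(3,0) g=3 f=6, (4,1) g=3 f=6, (5,1) g=2 f=6, (7,0) g=1 f=8]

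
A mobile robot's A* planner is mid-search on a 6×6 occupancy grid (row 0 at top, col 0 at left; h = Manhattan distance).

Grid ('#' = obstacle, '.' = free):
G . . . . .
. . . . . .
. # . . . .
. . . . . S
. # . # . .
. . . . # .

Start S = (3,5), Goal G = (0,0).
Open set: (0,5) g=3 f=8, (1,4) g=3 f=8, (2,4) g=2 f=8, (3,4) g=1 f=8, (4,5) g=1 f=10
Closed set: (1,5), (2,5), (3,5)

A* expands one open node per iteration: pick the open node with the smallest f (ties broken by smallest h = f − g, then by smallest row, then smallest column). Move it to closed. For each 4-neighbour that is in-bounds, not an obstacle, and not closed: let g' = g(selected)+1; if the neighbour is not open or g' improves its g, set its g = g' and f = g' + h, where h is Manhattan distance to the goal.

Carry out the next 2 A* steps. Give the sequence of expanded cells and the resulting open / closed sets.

step 1: expand (0,5) (f=8, h=5) → closed; open now [(0,4) g=4 f=8, (1,4) g=3 f=8, (2,4) g=2 f=8, (3,4) g=1 f=8, (4,5) g=1 f=10]
step 2: expand (0,4) (f=8, h=4) → closed; open now [(0,3) g=5 f=8, (1,4) g=3 f=8, (2,4) g=2 f=8, (3,4) g=1 f=8, (4,5) g=1 f=10]

order=[(0,5) → (0,4)]; open=[(0,3) g=5 f=8, (1,4) g=3 f=8, (2,4) g=2 f=8, (3,4) g=1 f=8, (4,5) g=1 f=10]; closed=[(0,4), (0,5), (1,5), (2,5), (3,5)]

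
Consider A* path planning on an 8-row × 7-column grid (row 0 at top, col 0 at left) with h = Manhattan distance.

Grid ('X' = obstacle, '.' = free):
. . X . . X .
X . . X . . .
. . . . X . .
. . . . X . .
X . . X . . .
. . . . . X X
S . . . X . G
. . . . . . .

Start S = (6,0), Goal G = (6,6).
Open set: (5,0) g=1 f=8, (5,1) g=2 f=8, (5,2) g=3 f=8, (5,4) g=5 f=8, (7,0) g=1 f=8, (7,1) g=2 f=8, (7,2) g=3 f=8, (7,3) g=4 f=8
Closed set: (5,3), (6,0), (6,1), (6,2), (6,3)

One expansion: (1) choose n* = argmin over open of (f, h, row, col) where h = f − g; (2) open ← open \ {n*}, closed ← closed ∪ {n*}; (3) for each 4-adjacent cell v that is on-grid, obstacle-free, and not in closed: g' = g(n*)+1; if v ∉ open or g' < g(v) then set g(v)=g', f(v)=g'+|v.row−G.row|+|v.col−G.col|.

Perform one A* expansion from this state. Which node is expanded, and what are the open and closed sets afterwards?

step 1: expand (5,4) (f=8, h=3) → closed; open now [(4,4) g=6 f=10, (5,0) g=1 f=8, (5,1) g=2 f=8, (5,2) g=3 f=8, (7,0) g=1 f=8, (7,1) g=2 f=8, (7,2) g=3 f=8, (7,3) g=4 f=8]

expanded=(5,4); open=[(4,4) g=6 f=10, (5,0) g=1 f=8, (5,1) g=2 f=8, (5,2) g=3 f=8, (7,0) g=1 f=8, (7,1) g=2 f=8, (7,2) g=3 f=8, (7,3) g=4 f=8]; closed=[(5,3), (5,4), (6,0), (6,1), (6,2), (6,3)]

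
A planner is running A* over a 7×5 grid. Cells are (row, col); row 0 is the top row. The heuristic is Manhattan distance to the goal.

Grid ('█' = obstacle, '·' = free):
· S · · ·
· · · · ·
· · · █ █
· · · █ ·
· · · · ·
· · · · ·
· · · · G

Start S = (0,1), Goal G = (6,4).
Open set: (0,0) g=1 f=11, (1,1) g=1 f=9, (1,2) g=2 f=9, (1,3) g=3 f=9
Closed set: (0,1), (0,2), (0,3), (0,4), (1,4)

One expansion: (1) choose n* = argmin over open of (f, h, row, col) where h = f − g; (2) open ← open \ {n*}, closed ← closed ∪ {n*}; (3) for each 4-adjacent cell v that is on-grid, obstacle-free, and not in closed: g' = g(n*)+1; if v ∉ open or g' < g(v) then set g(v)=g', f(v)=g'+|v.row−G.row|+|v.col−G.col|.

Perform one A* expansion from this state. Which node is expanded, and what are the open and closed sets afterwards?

expanded=(1,3); open=[(0,0) g=1 f=11, (1,1) g=1 f=9, (1,2) g=2 f=9]; closed=[(0,1), (0,2), (0,3), (0,4), (1,3), (1,4)]

step 1: expand (1,3) (f=9, h=6) → closed; open now [(0,0) g=1 f=11, (1,1) g=1 f=9, (1,2) g=2 f=9]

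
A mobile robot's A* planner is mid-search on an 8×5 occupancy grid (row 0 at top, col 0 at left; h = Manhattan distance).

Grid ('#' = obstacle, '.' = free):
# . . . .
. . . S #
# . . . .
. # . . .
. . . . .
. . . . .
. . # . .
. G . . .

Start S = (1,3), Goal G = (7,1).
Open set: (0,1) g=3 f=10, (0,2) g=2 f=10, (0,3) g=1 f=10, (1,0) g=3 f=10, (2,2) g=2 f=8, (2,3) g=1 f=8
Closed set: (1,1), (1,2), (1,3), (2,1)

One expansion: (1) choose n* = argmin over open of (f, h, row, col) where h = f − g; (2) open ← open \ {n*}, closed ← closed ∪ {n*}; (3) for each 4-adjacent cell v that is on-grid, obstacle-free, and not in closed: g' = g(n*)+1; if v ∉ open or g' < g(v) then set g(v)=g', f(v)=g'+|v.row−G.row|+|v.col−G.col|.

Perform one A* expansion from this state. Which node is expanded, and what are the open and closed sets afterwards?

expanded=(2,2); open=[(0,1) g=3 f=10, (0,2) g=2 f=10, (0,3) g=1 f=10, (1,0) g=3 f=10, (2,3) g=1 f=8, (3,2) g=3 f=8]; closed=[(1,1), (1,2), (1,3), (2,1), (2,2)]

step 1: expand (2,2) (f=8, h=6) → closed; open now [(0,1) g=3 f=10, (0,2) g=2 f=10, (0,3) g=1 f=10, (1,0) g=3 f=10, (2,3) g=1 f=8, (3,2) g=3 f=8]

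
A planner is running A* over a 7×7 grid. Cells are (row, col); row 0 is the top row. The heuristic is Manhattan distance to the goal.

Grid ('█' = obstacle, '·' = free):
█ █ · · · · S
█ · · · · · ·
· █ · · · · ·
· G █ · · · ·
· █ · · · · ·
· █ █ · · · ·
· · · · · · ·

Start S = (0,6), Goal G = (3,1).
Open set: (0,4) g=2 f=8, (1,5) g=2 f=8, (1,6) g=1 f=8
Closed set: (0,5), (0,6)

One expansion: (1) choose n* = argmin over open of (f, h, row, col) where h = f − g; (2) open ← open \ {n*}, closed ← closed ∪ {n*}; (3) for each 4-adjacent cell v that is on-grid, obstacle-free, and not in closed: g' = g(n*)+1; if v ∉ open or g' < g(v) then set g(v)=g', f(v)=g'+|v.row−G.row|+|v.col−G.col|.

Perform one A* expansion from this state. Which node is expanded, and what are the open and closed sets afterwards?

expanded=(0,4); open=[(0,3) g=3 f=8, (1,4) g=3 f=8, (1,5) g=2 f=8, (1,6) g=1 f=8]; closed=[(0,4), (0,5), (0,6)]

step 1: expand (0,4) (f=8, h=6) → closed; open now [(0,3) g=3 f=8, (1,4) g=3 f=8, (1,5) g=2 f=8, (1,6) g=1 f=8]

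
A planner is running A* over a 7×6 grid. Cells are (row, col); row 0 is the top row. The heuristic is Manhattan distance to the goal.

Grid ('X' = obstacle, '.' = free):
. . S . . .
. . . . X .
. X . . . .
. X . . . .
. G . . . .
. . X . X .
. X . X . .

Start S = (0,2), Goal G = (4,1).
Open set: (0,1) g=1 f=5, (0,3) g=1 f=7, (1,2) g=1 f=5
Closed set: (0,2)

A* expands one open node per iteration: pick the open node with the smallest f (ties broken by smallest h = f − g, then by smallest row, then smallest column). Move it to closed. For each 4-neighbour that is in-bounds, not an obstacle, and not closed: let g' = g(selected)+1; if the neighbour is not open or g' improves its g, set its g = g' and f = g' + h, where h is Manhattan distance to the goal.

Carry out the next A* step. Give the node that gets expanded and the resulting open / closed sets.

expanded=(0,1); open=[(0,0) g=2 f=7, (0,3) g=1 f=7, (1,1) g=2 f=5, (1,2) g=1 f=5]; closed=[(0,1), (0,2)]

step 1: expand (0,1) (f=5, h=4) → closed; open now [(0,0) g=2 f=7, (0,3) g=1 f=7, (1,1) g=2 f=5, (1,2) g=1 f=5]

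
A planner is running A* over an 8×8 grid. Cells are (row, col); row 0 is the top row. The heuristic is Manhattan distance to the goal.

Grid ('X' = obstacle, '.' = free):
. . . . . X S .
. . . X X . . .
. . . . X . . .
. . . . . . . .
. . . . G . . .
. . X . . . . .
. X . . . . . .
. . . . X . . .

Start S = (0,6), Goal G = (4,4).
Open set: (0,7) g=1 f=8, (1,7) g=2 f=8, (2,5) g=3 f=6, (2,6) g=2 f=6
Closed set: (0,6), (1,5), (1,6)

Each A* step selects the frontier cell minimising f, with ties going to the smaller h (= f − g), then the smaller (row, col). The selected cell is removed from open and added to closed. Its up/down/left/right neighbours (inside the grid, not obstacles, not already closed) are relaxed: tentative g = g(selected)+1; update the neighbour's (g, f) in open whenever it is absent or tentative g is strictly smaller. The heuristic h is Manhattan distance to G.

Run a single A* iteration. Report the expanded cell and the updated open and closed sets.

expanded=(2,5); open=[(0,7) g=1 f=8, (1,7) g=2 f=8, (2,6) g=2 f=6, (3,5) g=4 f=6]; closed=[(0,6), (1,5), (1,6), (2,5)]

step 1: expand (2,5) (f=6, h=3) → closed; open now [(0,7) g=1 f=8, (1,7) g=2 f=8, (2,6) g=2 f=6, (3,5) g=4 f=6]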